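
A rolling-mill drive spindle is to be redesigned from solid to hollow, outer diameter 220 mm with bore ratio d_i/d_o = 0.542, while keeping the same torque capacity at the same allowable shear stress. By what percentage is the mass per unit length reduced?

25.0 %

Equal τ_max and T ⇒ the solid shaft needs d_s³ = d_o³(1−k⁴), so d_s = 220·(1−0.542⁴)^(1/3) = 213.5 mm.
Area ratio A_h/A_s = d_o²(1−k²)/d_s² = (1−k²)/(1−k⁴)^(2/3) = 0.7500.
Mass saving = 1 − 0.7500 = 25.0 %.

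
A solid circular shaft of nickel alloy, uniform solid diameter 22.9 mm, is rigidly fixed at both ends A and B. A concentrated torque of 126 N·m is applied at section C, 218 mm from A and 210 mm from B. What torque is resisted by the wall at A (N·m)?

61.8 N·m

With uniform GJ and both ends fixed, compatibility θ_AC = θ_CB gives T_A·a = T_B·b, together with T_A + T_B = T₀.
T_A = T₀·b/(a+b) = 126.0·210/428.0 = 61.82 N·m; T_B = 64.18 N·m.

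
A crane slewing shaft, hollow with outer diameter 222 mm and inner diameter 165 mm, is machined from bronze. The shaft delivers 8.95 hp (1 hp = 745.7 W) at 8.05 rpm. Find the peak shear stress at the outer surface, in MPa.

ω = 2π·8.05/60 = 0.8430 rad/s, so T = P/ω = 8.95×745.7 / 0.8430 = 7917 N·m.
J = π(d_o⁴ − d_i⁴)/32 = π(0.222⁴ − 0.165⁴)/32 = 1.657×10^-4 m⁴.
τ_max = T·r/J = 7917 × 0.111 / 1.657×10^-4 = 5.304×10^6 Pa.

5.30 MPa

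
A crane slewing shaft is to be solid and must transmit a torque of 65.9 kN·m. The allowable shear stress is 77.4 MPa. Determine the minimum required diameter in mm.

For a solid shaft τ_max = 16T/(πd³), so d = (16T/(π τ_allow))^(1/3) = (16·65900/(π·7.74×10^7))^(1/3) = 0.1631 m.

163 mm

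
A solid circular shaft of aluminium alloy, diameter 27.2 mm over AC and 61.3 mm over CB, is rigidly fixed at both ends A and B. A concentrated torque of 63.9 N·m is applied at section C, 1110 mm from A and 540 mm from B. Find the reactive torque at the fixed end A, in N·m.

1.18 N·m

Compatibility: T_A·a/J_AC = T_B·b/J_CB with T_A + T_B = T₀.
J_AC = 5.37×10^-8 m⁴, J_CB = 1.39×10^-6 m⁴, so T_A = T₀·(J_AC/a)/((J_AC/a)+(J_CB/b)) = 1.183 N·m, T_B = 62.72 N·m.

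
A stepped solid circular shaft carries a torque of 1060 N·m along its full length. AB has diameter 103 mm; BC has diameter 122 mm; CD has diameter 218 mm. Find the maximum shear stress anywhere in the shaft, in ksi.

Under the same torque, τ_max = 16T/(πd³) is largest where d is smallest — segment AB (d = 103 mm).
τ_max = 16·1060/(π·(0.103)³) = 4.940×10^6 Pa.

0.717 ksi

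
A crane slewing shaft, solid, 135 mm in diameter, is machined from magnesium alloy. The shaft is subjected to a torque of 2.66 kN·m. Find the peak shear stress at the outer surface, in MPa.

J = πd⁴/32 = π(0.135)⁴/32 = 3.261×10^-5 m⁴.
τ_max = T·r/J = 2660 × 0.0675 / 3.261×10^-5 = 5.506×10^6 Pa.

5.51 MPa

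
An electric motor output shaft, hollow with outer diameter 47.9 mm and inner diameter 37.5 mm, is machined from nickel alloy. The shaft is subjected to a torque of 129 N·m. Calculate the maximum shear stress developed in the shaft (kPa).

9570 kPa

J = π(d_o⁴ − d_i⁴)/32 = π(0.0479⁴ − 0.0375⁴)/32 = 3.227×10^-7 m⁴.
τ_max = T·r/J = 129.0 × 0.0239 / 3.227×10^-7 = 9.575×10^6 Pa.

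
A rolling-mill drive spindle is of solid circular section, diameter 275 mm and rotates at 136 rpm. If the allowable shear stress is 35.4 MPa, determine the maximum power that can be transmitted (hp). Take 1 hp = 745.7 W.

2760 hp

J = πd⁴/32 = π(0.275)⁴/32 = 5.615×10^-4 m⁴.
T_max = τ_allow·J/r = 3.54×10^7 × 5.615×10^-4 / 0.138 = 144600 N·m.
ω = 2π·136/60 = 14.24 rad/s, so P_max = T_max·ω = 2.059×10^6 W.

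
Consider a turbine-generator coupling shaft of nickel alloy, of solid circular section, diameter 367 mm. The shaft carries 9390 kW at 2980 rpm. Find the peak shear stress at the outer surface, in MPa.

ω = 2π·2980/60 = 312.1 rad/s, so T = P/ω = 9390×10³ / 312.1 = 30090 N·m.
J = πd⁴/32 = π(0.367)⁴/32 = 1.781×10^-3 m⁴.
τ_max = T·r/J = 30090 × 0.183 / 1.781×10^-3 = 3.100×10^6 Pa.

3.10 MPa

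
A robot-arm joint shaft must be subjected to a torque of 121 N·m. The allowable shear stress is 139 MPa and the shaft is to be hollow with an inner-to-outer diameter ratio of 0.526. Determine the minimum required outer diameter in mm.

For a hollow shaft with d_i/d_o = 0.526: τ_max = 16T/(π d_o³ (1−k⁴)), so d_o = [16T/(π τ_allow (1−k⁴))]^(1/3) = [16·121.0/(π·1.39×10^8·0.9235)]^(1/3) = 0.01687 m.

16.9 mm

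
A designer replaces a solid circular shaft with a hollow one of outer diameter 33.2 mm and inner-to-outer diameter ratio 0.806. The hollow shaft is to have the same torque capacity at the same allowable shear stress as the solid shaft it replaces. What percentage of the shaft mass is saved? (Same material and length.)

49.5 %

Equal τ_max and T ⇒ the solid shaft needs d_s³ = d_o³(1−k⁴), so d_s = 33.2·(1−0.806⁴)^(1/3) = 27.66 mm.
Area ratio A_h/A_s = d_o²(1−k²)/d_s² = (1−k²)/(1−k⁴)^(2/3) = 0.5049.
Mass saving = 1 − 0.5049 = 49.5 %.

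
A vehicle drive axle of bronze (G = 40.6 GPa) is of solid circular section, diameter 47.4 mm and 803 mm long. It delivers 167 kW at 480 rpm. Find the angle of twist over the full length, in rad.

0.133 rad

ω = 2π·480/60 = 50.27 rad/s, so T = P/ω = 167×10³ / 50.27 = 3322 N·m.
J = πd⁴/32 = π(0.0474)⁴/32 = 4.956×10^-7 m⁴.
θ = T·L/(G·J) = 3322 × 0.803 / (40.6×10⁹ × 4.956×10^-7) = 0.1326 rad.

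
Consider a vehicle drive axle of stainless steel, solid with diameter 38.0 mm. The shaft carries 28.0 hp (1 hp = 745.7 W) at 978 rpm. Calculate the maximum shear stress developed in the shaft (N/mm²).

ω = 2π·978/60 = 102.4 rad/s, so T = P/ω = 28.0×745.7 / 102.4 = 203.9 N·m.
J = πd⁴/32 = π(0.0380)⁴/32 = 2.047×10^-7 m⁴.
τ_max = T·r/J = 203.9 × 0.0190 / 2.047×10^-7 = 1.892×10^7 Pa.

18.9 N/mm²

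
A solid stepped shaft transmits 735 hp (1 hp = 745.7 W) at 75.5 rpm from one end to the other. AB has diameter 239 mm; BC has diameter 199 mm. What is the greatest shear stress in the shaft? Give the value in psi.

ω = 2π·75.5/60 = 7.906 rad/s, so T = P/ω = 735×745.7 / 7.906 = 69320 N·m.
Under the same torque, τ_max = 16T/(πd³) is largest where d is smallest — segment BC (d = 199 mm).
τ_max = 16·69320/(π·(0.199)³) = 4.480×10^7 Pa.

6500 psi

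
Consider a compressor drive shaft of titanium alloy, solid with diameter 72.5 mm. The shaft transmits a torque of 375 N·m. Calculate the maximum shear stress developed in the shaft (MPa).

J = πd⁴/32 = π(0.0725)⁴/32 = 2.712×10^-6 m⁴.
τ_max = T·r/J = 375.0 × 0.0362 / 2.712×10^-6 = 5.012×10^6 Pa.

5.01 MPa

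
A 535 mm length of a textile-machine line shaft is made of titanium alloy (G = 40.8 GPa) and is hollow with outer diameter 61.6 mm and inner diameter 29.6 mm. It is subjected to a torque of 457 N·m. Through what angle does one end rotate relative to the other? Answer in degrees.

J = π(d_o⁴ − d_i⁴)/32 = π(0.0616⁴ − 0.0296⁴)/32 = 1.338×10^-6 m⁴.
θ = T·L/(G·J) = 457.0 × 0.535 / (40.8×10⁹ × 1.338×10^-6) = 4.478×10^-3 rad.

0.257°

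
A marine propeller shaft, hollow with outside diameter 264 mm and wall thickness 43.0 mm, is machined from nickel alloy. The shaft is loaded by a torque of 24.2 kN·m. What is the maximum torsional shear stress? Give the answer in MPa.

8.44 MPa

J = π(d_o⁴ − d_i⁴)/32 = π(0.264⁴ − 0.178⁴)/32 = 3.783×10^-4 m⁴.
τ_max = T·r/J = 24200 × 0.132 / 3.783×10^-4 = 8.443×10^6 Pa.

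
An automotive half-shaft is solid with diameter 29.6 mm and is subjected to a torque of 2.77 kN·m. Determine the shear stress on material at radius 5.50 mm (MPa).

J = πd⁴/32 = π(0.0296)⁴/32 = 7.536×10^-8 m⁴.
Shear stress varies linearly with radius: τ = T·r/J = 2770 × 0.00550 / 7.536×10^-8 = 2.022×10^8 Pa.

202 MPa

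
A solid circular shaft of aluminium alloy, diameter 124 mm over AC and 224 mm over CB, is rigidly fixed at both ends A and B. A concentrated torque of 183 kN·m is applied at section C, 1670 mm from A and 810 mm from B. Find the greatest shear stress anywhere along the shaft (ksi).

Compatibility: T_A·a/J_AC = T_B·b/J_CB with T_A + T_B = T₀.
J_AC = 2.32×10^-5 m⁴, J_CB = 2.47×10^-4 m⁴, so T_A = T₀·(J_AC/a)/((J_AC/a)+(J_CB/b)) = 7972 N·m, T_B = 175000 N·m.
τ in each portion: τ_AC = 2.13×10^7 Pa, τ_CB = 7.93×10^7 Pa; maximum is in CB.
τ_max = T_CB·r/J = 175000·0.112/2.47×10^-4 = 7.931×10^7 Pa.

11.5 ksi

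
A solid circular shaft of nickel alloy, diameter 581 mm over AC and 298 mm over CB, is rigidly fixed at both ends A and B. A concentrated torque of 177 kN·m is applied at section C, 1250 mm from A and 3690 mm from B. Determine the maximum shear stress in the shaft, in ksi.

0.651 ksi

Compatibility: T_A·a/J_AC = T_B·b/J_CB with T_A + T_B = T₀.
J_AC = 0.0112 m⁴, J_CB = 7.74×10^-4 m⁴, so T_A = T₀·(J_AC/a)/((J_AC/a)+(J_CB/b)) = 172900 N·m, T_B = 4055 N·m.
τ in each portion: τ_AC = 4.49×10^6 Pa, τ_CB = 7.80×10^5 Pa; maximum is in AC.
τ_max = T_AC·r/J = 172900·0.290/0.0112 = 4.491×10^6 Pa.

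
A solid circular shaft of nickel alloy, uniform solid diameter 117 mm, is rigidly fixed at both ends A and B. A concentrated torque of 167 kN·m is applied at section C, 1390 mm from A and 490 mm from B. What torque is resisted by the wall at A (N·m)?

43500 N·m

With uniform GJ and both ends fixed, compatibility θ_AC = θ_CB gives T_A·a = T_B·b, together with T_A + T_B = T₀.
T_A = T₀·b/(a+b) = 167000·490/1880 = 43530 N·m; T_B = 123500 N·m.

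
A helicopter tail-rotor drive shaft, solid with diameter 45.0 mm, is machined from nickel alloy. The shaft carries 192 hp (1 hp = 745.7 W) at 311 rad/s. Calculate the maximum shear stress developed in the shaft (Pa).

2.57e7 Pa

ω = 311 rad/s, so T = P/ω = 192×745.7 / 311.0 = 460.4 N·m.
J = πd⁴/32 = π(0.0450)⁴/32 = 4.026×10^-7 m⁴.
τ_max = T·r/J = 460.4 × 0.0225 / 4.026×10^-7 = 2.573×10^7 Pa.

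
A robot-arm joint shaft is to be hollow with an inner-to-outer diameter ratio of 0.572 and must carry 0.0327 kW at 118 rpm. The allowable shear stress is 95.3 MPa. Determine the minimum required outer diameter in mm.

ω = 2π·118/60 = 12.36 rad/s, so T = P/ω = 0.0327×10³ / 12.36 = 2.646 N·m.
For a hollow shaft with d_i/d_o = 0.572: τ_max = 16T/(π d_o³ (1−k⁴)), so d_o = [16T/(π τ_allow (1−k⁴))]^(1/3) = [16·2.646/(π·9.53×10^7·0.8930)]^(1/3) = 0.005410 m.

5.41 mm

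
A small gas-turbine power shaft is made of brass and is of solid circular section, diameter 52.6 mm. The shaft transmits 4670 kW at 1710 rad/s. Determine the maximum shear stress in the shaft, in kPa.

95600 kPa

ω = 1710 rad/s, so T = P/ω = 4670×10³ / 1710 = 2731 N·m.
J = πd⁴/32 = π(0.0526)⁴/32 = 7.515×10^-7 m⁴.
τ_max = T·r/J = 2731 × 0.0263 / 7.515×10^-7 = 9.557×10^7 Pa.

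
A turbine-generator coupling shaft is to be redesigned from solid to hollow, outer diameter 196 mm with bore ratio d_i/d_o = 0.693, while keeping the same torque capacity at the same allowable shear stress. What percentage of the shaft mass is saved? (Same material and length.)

38.1 %

Equal τ_max and T ⇒ the solid shaft needs d_s³ = d_o³(1−k⁴), so d_s = 196·(1−0.693⁴)^(1/3) = 179.6 mm.
Area ratio A_h/A_s = d_o²(1−k²)/d_s² = (1−k²)/(1−k⁴)^(2/3) = 0.6190.
Mass saving = 1 − 0.6190 = 38.1 %.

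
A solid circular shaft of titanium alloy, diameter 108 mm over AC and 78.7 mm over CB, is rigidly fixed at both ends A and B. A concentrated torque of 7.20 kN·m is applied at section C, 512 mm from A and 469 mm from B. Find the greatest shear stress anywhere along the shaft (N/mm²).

22.3 N/mm²

Compatibility: T_A·a/J_AC = T_B·b/J_CB with T_A + T_B = T₀.
J_AC = 1.34×10^-5 m⁴, J_CB = 3.77×10^-6 m⁴, so T_A = T₀·(J_AC/a)/((J_AC/a)+(J_CB/b)) = 5505 N·m, T_B = 1695 N·m.
τ in each portion: τ_AC = 2.23×10^7 Pa, τ_CB = 1.77×10^7 Pa; maximum is in AC.
τ_max = T_AC·r/J = 5505·0.0540/1.34×10^-5 = 2.226×10^7 Pa.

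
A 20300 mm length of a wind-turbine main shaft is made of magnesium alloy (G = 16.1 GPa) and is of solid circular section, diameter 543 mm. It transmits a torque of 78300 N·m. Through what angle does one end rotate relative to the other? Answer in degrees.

J = πd⁴/32 = π(0.543)⁴/32 = 8.535×10^-3 m⁴.
θ = T·L/(G·J) = 78300 × 20.3 / (16.1×10⁹ × 8.535×10^-3) = 0.01157 rad.

0.663°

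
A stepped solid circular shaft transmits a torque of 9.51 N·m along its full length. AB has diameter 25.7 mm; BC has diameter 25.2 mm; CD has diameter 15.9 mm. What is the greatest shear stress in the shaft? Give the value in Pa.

Under the same torque, τ_max = 16T/(πd³) is largest where d is smallest — segment CD (d = 15.9 mm).
τ_max = 16·9.510/(π·(0.0159)³) = 1.205×10^7 Pa.

1.20e7 Pa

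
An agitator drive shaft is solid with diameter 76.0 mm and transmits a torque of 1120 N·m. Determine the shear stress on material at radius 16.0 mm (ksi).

J = πd⁴/32 = π(0.0760)⁴/32 = 3.275×10^-6 m⁴.
Shear stress varies linearly with radius: τ = T·r/J = 1120 × 0.0160 / 3.275×10^-6 = 5.471×10^6 Pa.

0.794 ksi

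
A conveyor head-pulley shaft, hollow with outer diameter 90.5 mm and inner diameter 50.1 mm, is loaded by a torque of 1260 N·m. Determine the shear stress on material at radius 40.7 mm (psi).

J = π(d_o⁴ − d_i⁴)/32 = π(0.0905⁴ − 0.0501⁴)/32 = 5.967×10^-6 m⁴.
Shear stress varies linearly with radius: τ = T·r/J = 1260 × 0.0407 / 5.967×10^-6 = 8.594×10^6 Pa.

1250 psi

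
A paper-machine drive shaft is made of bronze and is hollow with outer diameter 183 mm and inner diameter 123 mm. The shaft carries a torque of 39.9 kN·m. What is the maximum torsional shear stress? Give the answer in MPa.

J = π(d_o⁴ − d_i⁴)/32 = π(0.183⁴ − 0.123⁴)/32 = 8.763×10^-5 m⁴.
τ_max = T·r/J = 39900 × 0.0915 / 8.763×10^-5 = 4.166×10^7 Pa.

41.7 MPa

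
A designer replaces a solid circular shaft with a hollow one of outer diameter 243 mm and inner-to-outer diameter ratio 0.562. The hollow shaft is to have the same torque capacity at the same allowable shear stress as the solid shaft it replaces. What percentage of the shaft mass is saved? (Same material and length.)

Equal τ_max and T ⇒ the solid shaft needs d_s³ = d_o³(1−k⁴), so d_s = 243·(1−0.562⁴)^(1/3) = 234.6 mm.
Area ratio A_h/A_s = d_o²(1−k²)/d_s² = (1−k²)/(1−k⁴)^(2/3) = 0.7338.
Mass saving = 1 − 0.7338 = 26.6 %.

26.6 %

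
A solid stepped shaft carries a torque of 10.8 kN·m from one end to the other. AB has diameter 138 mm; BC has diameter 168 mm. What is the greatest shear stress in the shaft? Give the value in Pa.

2.09e7 Pa

Under the same torque, τ_max = 16T/(πd³) is largest where d is smallest — segment AB (d = 138 mm).
τ_max = 16·10800/(π·(0.138)³) = 2.093×10^7 Pa.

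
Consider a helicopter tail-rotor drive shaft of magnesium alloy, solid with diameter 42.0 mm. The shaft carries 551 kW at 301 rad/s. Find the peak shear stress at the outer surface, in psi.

18300 psi

ω = 301 rad/s, so T = P/ω = 551×10³ / 301.0 = 1831 N·m.
J = πd⁴/32 = π(0.0420)⁴/32 = 3.055×10^-7 m⁴.
τ_max = T·r/J = 1831 × 0.0210 / 3.055×10^-7 = 1.258×10^8 Pa.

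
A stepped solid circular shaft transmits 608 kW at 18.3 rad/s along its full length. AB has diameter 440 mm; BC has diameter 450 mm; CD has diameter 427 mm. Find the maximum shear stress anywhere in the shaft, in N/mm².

ω = 18.3 rad/s, so T = P/ω = 608×10³ / 18.30 = 33220 N·m.
Under the same torque, τ_max = 16T/(πd³) is largest where d is smallest — segment CD (d = 427 mm).
τ_max = 16·33220/(π·(0.427)³) = 2.173×10^6 Pa.

2.17 N/mm²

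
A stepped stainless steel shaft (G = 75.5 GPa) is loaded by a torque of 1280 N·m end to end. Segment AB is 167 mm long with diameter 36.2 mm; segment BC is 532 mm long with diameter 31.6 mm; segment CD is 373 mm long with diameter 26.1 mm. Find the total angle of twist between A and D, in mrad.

J_AB = π(0.0362)⁴/32 = 1.69×10^-7 m⁴; J_BC = π(0.0316)⁴/32 = 9.79×10^-8 m⁴; J_CD = π(0.0261)⁴/32 = 4.56×10^-8 m⁴.
θ = (T/G)·Σ L_i/J_i = (1280/75.5×10⁹)·(0.167/1.69×10^-7 + 0.532/9.79×10^-8 + 0.373/4.56×10^-8) = 0.2477 rad.

248 mrad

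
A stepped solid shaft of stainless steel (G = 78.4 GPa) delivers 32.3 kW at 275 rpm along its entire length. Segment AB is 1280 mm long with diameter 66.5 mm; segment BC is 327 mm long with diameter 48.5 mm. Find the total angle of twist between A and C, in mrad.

ω = 2π·275/60 = 28.80 rad/s, so T = P/ω = 32.3×10³ / 28.80 = 1122 N·m.
J_AB = π(0.0665)⁴/32 = 1.92×10^-6 m⁴; J_BC = π(0.0485)⁴/32 = 5.43×10^-7 m⁴.
θ = (T/G)·Σ L_i/J_i = (1122/78.4×10⁹)·(1.28/1.92×10^-6 + 0.327/5.43×10^-7) = 0.01815 rad.

18.1 mrad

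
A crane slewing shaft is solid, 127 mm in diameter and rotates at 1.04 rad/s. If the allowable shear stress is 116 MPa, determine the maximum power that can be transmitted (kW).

48.5 kW

J = πd⁴/32 = π(0.127)⁴/32 = 2.554×10^-5 m⁴.
T_max = τ_allow·J/r = 1.16×10^8 × 2.554×10^-5 / 0.0635 = 46660 N·m.
ω = 1.04 rad/s, so P_max = T_max·ω = 4.852×10^4 W.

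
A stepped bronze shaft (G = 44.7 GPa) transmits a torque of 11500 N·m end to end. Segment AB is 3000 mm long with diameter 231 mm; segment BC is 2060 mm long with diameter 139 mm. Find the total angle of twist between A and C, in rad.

0.0172 rad

J_AB = π(0.231)⁴/32 = 2.80×10^-4 m⁴; J_BC = π(0.139)⁴/32 = 3.66×10^-5 m⁴.
θ = (T/G)·Σ L_i/J_i = (11500/44.7×10⁹)·(3.00/2.80×10^-4 + 2.06/3.66×10^-5) = 0.01722 rad.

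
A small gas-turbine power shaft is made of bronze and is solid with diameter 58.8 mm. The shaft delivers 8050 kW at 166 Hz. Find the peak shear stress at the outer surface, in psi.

ω = 2π·166 = 1043 rad/s, so T = P/ω = 8050×10³ / 1043 = 7718 N·m.
J = πd⁴/32 = π(0.0588)⁴/32 = 1.174×10^-6 m⁴.
τ_max = T·r/J = 7718 × 0.0294 / 1.174×10^-6 = 1.934×10^8 Pa.

28000 psi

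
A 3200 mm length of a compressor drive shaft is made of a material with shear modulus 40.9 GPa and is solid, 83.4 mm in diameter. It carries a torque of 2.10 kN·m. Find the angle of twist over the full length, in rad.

0.0346 rad

J = πd⁴/32 = π(0.0834)⁴/32 = 4.750×10^-6 m⁴.
θ = T·L/(G·J) = 2100 × 3.20 / (40.9×10⁹ × 4.750×10^-6) = 0.03459 rad.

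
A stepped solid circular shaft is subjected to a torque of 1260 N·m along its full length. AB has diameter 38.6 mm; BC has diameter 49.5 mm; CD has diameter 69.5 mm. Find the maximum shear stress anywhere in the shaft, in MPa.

112 MPa

Under the same torque, τ_max = 16T/(πd³) is largest where d is smallest — segment AB (d = 38.6 mm).
τ_max = 16·1260/(π·(0.0386)³) = 1.116×10^8 Pa.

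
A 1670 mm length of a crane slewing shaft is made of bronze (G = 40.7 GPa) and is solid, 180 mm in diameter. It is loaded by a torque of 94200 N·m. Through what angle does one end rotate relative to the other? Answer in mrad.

J = πd⁴/32 = π(0.180)⁴/32 = 1.031×10^-4 m⁴.
θ = T·L/(G·J) = 94200 × 1.67 / (40.7×10⁹ × 1.031×10^-4) = 0.03750 rad.

37.5 mrad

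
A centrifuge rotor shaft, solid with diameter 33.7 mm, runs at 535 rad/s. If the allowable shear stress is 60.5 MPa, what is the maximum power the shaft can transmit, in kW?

J = πd⁴/32 = π(0.0337)⁴/32 = 1.266×10^-7 m⁴.
T_max = τ_allow·J/r = 6.05×10^7 × 1.266×10^-7 / 0.0169 = 454.6 N·m.
ω = 535 rad/s, so P_max = T_max·ω = 2.432×10^5 W.

243 kW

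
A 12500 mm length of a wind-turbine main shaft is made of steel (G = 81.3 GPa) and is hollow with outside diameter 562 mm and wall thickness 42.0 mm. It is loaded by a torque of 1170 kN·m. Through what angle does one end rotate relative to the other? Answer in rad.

J = π(d_o⁴ − d_i⁴)/32 = π(0.562⁴ − 0.478⁴)/32 = 4.668×10^-3 m⁴.
θ = T·L/(G·J) = 1.170e6 × 12.5 / (81.3×10⁹ × 4.668×10^-3) = 0.03853 rad.

0.0385 rad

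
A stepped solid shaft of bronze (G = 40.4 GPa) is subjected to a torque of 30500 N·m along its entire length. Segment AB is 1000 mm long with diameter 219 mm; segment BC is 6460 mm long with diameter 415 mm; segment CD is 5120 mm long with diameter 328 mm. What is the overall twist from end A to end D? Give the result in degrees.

0.482°

J_AB = π(0.219)⁴/32 = 2.26×10^-4 m⁴; J_BC = π(0.415)⁴/32 = 2.91×10^-3 m⁴; J_CD = π(0.328)⁴/32 = 1.14×10^-3 m⁴.
θ = (T/G)·Σ L_i/J_i = (30500/40.4×10⁹)·(1.00/2.26×10^-4 + 6.46/2.91×10^-3 + 5.12/1.14×10^-3) = 8.420×10^-3 rad.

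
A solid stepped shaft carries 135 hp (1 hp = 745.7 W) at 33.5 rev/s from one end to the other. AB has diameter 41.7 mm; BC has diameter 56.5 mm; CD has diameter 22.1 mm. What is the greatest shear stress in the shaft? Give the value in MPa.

226 MPa

ω = 2π·33.5 = 210.5 rad/s, so T = P/ω = 135×745.7 / 210.5 = 478.3 N·m.
Under the same torque, τ_max = 16T/(πd³) is largest where d is smallest — segment CD (d = 22.1 mm).
τ_max = 16·478.3/(π·(0.0221)³) = 2.257×10^8 Pa.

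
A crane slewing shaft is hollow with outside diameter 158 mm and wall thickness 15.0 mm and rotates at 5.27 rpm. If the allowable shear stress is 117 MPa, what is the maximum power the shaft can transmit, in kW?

J = π(d_o⁴ − d_i⁴)/32 = π(0.158⁴ − 0.128⁴)/32 = 3.483×10^-5 m⁴.
T_max = τ_allow·J/r = 1.17×10^8 × 3.483×10^-5 / 0.0790 = 51580 N·m.
ω = 2π·5.27/60 = 0.5519 rad/s, so P_max = T_max·ω = 2.847×10^4 W.

28.5 kW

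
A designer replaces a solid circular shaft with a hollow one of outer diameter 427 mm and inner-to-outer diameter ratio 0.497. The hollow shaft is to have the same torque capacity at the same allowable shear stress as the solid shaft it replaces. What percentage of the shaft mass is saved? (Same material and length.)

Equal τ_max and T ⇒ the solid shaft needs d_s³ = d_o³(1−k⁴), so d_s = 427·(1−0.497⁴)^(1/3) = 418.1 mm.
Area ratio A_h/A_s = d_o²(1−k²)/d_s² = (1−k²)/(1−k⁴)^(2/3) = 0.7853.
Mass saving = 1 − 0.7853 = 21.5 %.

21.5 %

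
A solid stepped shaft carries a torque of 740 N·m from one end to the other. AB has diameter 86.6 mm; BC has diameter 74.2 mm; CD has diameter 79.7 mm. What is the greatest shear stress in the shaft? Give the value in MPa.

9.23 MPa

Under the same torque, τ_max = 16T/(πd³) is largest where d is smallest — segment BC (d = 74.2 mm).
τ_max = 16·740.0/(π·(0.0742)³) = 9.226×10^6 Pa.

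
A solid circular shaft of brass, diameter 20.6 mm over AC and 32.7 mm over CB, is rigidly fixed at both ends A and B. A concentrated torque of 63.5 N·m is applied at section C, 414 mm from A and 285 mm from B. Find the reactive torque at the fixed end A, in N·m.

6.21 N·m

Compatibility: T_A·a/J_AC = T_B·b/J_CB with T_A + T_B = T₀.
J_AC = 1.77×10^-8 m⁴, J_CB = 1.12×10^-7 m⁴, so T_A = T₀·(J_AC/a)/((J_AC/a)+(J_CB/b)) = 6.211 N·m, T_B = 57.29 N·m.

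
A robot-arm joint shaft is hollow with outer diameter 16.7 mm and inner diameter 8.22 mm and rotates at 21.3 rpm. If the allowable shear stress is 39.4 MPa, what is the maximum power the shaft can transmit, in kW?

J = π(d_o⁴ − d_i⁴)/32 = π(0.0167⁴ − 0.00822⁴)/32 = 7.188×10^-9 m⁴.
T_max = τ_allow·J/r = 3.94×10^7 × 7.188×10^-9 / 0.00835 = 33.92 N·m.
ω = 2π·21.3/60 = 2.231 rad/s, so P_max = T_max·ω = 75.65 W.

0.0757 kW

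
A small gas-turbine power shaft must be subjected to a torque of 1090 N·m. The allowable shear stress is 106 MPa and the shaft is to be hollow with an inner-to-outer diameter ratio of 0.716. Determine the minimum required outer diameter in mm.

41.4 mm

For a hollow shaft with d_i/d_o = 0.716: τ_max = 16T/(π d_o³ (1−k⁴)), so d_o = [16T/(π τ_allow (1−k⁴))]^(1/3) = [16·1090/(π·1.06×10^8·0.7372)]^(1/3) = 0.04142 m.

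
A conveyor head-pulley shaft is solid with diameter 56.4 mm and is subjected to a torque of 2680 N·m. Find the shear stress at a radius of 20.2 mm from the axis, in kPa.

54500 kPa

J = πd⁴/32 = π(0.0564)⁴/32 = 9.934×10^-7 m⁴.
Shear stress varies linearly with radius: τ = T·r/J = 2680 × 0.0202 / 9.934×10^-7 = 5.450×10^7 Pa.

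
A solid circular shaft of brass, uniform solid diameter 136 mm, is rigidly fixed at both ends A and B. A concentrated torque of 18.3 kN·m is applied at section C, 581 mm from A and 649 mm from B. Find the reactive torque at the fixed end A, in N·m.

9660 N·m

With uniform GJ and both ends fixed, compatibility θ_AC = θ_CB gives T_A·a = T_B·b, together with T_A + T_B = T₀.
T_A = T₀·b/(a+b) = 18300·649/1230 = 9656 N·m; T_B = 8644 N·m.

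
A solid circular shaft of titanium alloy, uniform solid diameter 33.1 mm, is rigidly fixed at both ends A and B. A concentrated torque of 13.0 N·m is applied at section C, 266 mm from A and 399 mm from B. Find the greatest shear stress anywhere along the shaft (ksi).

0.159 ksi

With uniform GJ and both ends fixed, compatibility θ_AC = θ_CB gives T_A·a = T_B·b, together with T_A + T_B = T₀.
T_A = T₀·b/(a+b) = 13.00·399/665.0 = 7.800 N·m; T_B = 5.200 N·m.
τ in each portion: τ_AC = 1.10×10^6 Pa, τ_CB = 7.30×10^5 Pa; maximum is in AC.
τ_max = T_AC·r/J = 7.800·0.0166/1.18×10^-7 = 1.095×10^6 Pa.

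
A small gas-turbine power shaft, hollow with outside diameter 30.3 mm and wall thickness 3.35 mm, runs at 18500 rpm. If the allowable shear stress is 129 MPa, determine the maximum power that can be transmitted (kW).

863 kW

J = π(d_o⁴ − d_i⁴)/32 = π(0.0303⁴ − 0.0236⁴)/32 = 5.230×10^-8 m⁴.
T_max = τ_allow·J/r = 1.29×10^8 × 5.230×10^-8 / 0.0152 = 445.3 N·m.
ω = 2π·18500/60 = 1937 rad/s, so P_max = T_max·ω = 8.627×10^5 W.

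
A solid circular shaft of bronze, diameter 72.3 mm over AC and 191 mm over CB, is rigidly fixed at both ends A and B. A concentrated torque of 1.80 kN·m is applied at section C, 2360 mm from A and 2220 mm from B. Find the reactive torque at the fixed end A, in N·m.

Compatibility: T_A·a/J_AC = T_B·b/J_CB with T_A + T_B = T₀.
J_AC = 2.68×10^-6 m⁴, J_CB = 1.31×10^-4 m⁴, so T_A = T₀·(J_AC/a)/((J_AC/a)+(J_CB/b)) = 34.11 N·m, T_B = 1766 N·m.

34.1 N·m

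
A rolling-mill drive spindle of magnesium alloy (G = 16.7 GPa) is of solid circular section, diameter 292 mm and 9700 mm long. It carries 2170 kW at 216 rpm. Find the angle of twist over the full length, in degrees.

ω = 2π·216/60 = 22.62 rad/s, so T = P/ω = 2170×10³ / 22.62 = 95940 N·m.
J = πd⁴/32 = π(0.292)⁴/32 = 7.137×10^-4 m⁴.
θ = T·L/(G·J) = 95940 × 9.70 / (16.7×10⁹ × 7.137×10^-4) = 0.07807 rad.

4.47°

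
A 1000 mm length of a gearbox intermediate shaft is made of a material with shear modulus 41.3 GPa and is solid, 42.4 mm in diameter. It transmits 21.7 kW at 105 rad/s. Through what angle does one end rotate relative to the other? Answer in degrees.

ω = 105 rad/s, so T = P/ω = 21.7×10³ / 105.0 = 206.7 N·m.
J = πd⁴/32 = π(0.0424)⁴/32 = 3.173×10^-7 m⁴.
θ = T·L/(G·J) = 206.7 × 1.00 / (41.3×10⁹ × 3.173×10^-7) = 0.01577 rad.

0.904°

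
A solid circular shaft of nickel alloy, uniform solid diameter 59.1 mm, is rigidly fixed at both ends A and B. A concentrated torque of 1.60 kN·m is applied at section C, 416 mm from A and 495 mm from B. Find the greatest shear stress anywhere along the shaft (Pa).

With uniform GJ and both ends fixed, compatibility θ_AC = θ_CB gives T_A·a = T_B·b, together with T_A + T_B = T₀.
T_A = T₀·b/(a+b) = 1600·495/911.0 = 869.4 N·m; T_B = 730.6 N·m.
τ in each portion: τ_AC = 2.14×10^7 Pa, τ_CB = 1.80×10^7 Pa; maximum is in AC.
τ_max = T_AC·r/J = 869.4·0.0295/1.20×10^-6 = 2.145×10^7 Pa.

2.14e7 Pa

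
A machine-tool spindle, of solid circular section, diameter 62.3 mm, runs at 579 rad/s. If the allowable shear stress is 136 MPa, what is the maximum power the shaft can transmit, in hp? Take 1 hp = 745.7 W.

5010 hp

J = πd⁴/32 = π(0.0623)⁴/32 = 1.479×10^-6 m⁴.
T_max = τ_allow·J/r = 1.36×10^8 × 1.479×10^-6 / 0.0311 = 6457 N·m.
ω = 579 rad/s, so P_max = T_max·ω = 3.739×10^6 W.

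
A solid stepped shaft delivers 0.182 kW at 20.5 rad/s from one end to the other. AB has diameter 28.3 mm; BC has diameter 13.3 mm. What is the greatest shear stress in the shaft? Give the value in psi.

ω = 20.5 rad/s, so T = P/ω = 0.182×10³ / 20.50 = 8.878 N·m.
Under the same torque, τ_max = 16T/(πd³) is largest where d is smallest — segment BC (d = 13.3 mm).
τ_max = 16·8.878/(π·(0.0133)³) = 1.922×10^7 Pa.

2790 psi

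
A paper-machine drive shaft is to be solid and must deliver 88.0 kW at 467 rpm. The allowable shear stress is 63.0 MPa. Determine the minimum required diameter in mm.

52.6 mm

ω = 2π·467/60 = 48.90 rad/s, so T = P/ω = 88.0×10³ / 48.90 = 1799 N·m.
For a solid shaft τ_max = 16T/(πd³), so d = (16T/(π τ_allow))^(1/3) = (16·1799/(π·6.30×10^7))^(1/3) = 0.05259 m.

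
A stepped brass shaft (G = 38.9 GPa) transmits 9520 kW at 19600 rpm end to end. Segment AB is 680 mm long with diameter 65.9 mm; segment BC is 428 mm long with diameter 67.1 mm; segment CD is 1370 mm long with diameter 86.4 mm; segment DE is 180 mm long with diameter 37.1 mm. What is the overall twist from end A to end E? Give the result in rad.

0.215 rad

ω = 2π·19600/60 = 2053 rad/s, so T = P/ω = 9520×10³ / 2053 = 4638 N·m.
J_AB = π(0.0659)⁴/32 = 1.85×10^-6 m⁴; J_BC = π(0.0671)⁴/32 = 1.99×10^-6 m⁴; J_CD = π(0.0864)⁴/32 = 5.47×10^-6 m⁴; J_DE = π(0.0371)⁴/32 = 1.86×10^-7 m⁴.
θ = (T/G)·Σ L_i/J_i = (4638/38.9×10⁹)·(0.680/1.85×10^-6 + 0.428/1.99×10^-6 + 1.37/5.47×10^-6 + 0.180/1.86×10^-7) = 0.2147 rad.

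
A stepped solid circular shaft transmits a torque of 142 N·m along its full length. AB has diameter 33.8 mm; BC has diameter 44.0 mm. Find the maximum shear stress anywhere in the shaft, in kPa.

18700 kPa

Under the same torque, τ_max = 16T/(πd³) is largest where d is smallest — segment AB (d = 33.8 mm).
τ_max = 16·142.0/(π·(0.0338)³) = 1.873×10^7 Pa.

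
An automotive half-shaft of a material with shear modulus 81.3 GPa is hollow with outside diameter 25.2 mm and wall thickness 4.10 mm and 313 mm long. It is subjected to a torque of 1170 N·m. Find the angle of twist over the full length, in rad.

J = π(d_o⁴ − d_i⁴)/32 = π(0.0252⁴ − 0.0170⁴)/32 = 3.139×10^-8 m⁴.
θ = T·L/(G·J) = 1170 × 0.313 / (81.3×10⁹ × 3.139×10^-8) = 0.1435 rad.

0.143 rad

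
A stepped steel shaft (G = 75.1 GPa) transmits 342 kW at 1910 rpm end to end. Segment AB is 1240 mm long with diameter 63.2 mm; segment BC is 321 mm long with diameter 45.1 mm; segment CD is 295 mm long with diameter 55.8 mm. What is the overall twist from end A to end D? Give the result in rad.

0.0431 rad

ω = 2π·1910/60 = 200.0 rad/s, so T = P/ω = 342×10³ / 200.0 = 1710 N·m.
J_AB = π(0.0632)⁴/32 = 1.57×10^-6 m⁴; J_BC = π(0.0451)⁴/32 = 4.06×10^-7 m⁴; J_CD = π(0.0558)⁴/32 = 9.52×10^-7 m⁴.
θ = (T/G)·Σ L_i/J_i = (1710/75.1×10⁹)·(1.24/1.57×10^-6 + 0.321/4.06×10^-7 + 0.295/9.52×10^-7) = 0.04308 rad.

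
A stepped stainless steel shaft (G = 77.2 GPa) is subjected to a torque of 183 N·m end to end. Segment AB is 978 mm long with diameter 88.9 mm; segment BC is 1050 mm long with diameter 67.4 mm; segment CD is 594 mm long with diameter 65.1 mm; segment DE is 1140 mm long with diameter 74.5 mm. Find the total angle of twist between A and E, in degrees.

J_AB = π(0.0889)⁴/32 = 6.13×10^-6 m⁴; J_BC = π(0.0674)⁴/32 = 2.03×10^-6 m⁴; J_CD = π(0.0651)⁴/32 = 1.76×10^-6 m⁴; J_DE = π(0.0745)⁴/32 = 3.02×10^-6 m⁴.
θ = (T/G)·Σ L_i/J_i = (183.0/77.2×10⁹)·(0.978/6.13×10^-6 + 1.05/2.03×10^-6 + 0.594/1.76×10^-6 + 1.14/3.02×10^-6) = 3.299×10^-3 rad.

0.189°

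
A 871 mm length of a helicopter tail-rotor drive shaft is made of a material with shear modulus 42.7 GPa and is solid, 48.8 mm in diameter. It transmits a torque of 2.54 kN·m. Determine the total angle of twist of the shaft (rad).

J = πd⁴/32 = π(0.0488)⁴/32 = 5.568×10^-7 m⁴.
θ = T·L/(G·J) = 2540 × 0.871 / (42.7×10⁹ × 5.568×10^-7) = 0.09306 rad.

0.0931 rad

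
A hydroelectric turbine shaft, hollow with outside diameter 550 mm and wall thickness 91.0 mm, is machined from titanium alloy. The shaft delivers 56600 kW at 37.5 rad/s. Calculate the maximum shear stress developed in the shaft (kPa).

ω = 37.5 rad/s, so T = P/ω = 56600×10³ / 37.50 = 1.509e6 N·m.
J = π(d_o⁴ − d_i⁴)/32 = π(0.550⁴ − 0.368⁴)/32 = 7.183×10^-3 m⁴.
τ_max = T·r/J = 1.509e6 × 0.275 / 7.183×10^-3 = 5.778×10^7 Pa.

57800 kPa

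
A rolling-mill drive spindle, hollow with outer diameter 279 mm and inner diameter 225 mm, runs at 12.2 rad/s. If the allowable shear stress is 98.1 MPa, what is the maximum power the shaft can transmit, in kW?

2940 kW

J = π(d_o⁴ − d_i⁴)/32 = π(0.279⁴ − 0.225⁴)/32 = 3.433×10^-4 m⁴.
T_max = τ_allow·J/r = 9.81×10^7 × 3.433×10^-4 / 0.140 = 241400 N·m.
ω = 12.2 rad/s, so P_max = T_max·ω = 2.945×10^6 W.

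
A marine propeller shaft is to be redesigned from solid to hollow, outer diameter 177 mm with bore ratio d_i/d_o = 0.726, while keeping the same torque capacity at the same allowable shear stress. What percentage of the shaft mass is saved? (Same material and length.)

41.2 %

Equal τ_max and T ⇒ the solid shaft needs d_s³ = d_o³(1−k⁴), so d_s = 177·(1−0.726⁴)^(1/3) = 158.8 mm.
Area ratio A_h/A_s = d_o²(1−k²)/d_s² = (1−k²)/(1−k⁴)^(2/3) = 0.5875.
Mass saving = 1 − 0.5875 = 41.2 %.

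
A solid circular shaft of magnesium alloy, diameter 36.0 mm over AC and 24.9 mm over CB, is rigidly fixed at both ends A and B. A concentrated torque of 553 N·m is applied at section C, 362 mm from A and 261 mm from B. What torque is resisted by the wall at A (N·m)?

Compatibility: T_A·a/J_AC = T_B·b/J_CB with T_A + T_B = T₀.
J_AC = 1.65×10^-7 m⁴, J_CB = 3.77×10^-8 m⁴, so T_A = T₀·(J_AC/a)/((J_AC/a)+(J_CB/b)) = 419.8 N·m, T_B = 133.2 N·m.

420 N·m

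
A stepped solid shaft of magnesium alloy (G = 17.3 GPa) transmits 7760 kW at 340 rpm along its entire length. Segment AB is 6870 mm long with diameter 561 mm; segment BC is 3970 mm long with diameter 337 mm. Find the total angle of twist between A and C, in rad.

0.0484 rad

ω = 2π·340/60 = 35.60 rad/s, so T = P/ω = 7760×10³ / 35.60 = 217900 N·m.
J_AB = π(0.561)⁴/32 = 9.72×10^-3 m⁴; J_BC = π(0.337)⁴/32 = 1.27×10^-3 m⁴.
θ = (T/G)·Σ L_i/J_i = (217900/17.3×10⁹)·(6.87/9.72×10^-3 + 3.97/1.27×10^-3) = 0.04840 rad.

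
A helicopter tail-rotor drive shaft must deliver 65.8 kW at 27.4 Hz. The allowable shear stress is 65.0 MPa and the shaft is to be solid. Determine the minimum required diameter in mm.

ω = 2π·27.4 = 172.2 rad/s, so T = P/ω = 65.8×10³ / 172.2 = 382.2 N·m.
For a solid shaft τ_max = 16T/(πd³), so d = (16T/(π τ_allow))^(1/3) = (16·382.2/(π·6.50×10^7))^(1/3) = 0.03105 m.

31.1 mm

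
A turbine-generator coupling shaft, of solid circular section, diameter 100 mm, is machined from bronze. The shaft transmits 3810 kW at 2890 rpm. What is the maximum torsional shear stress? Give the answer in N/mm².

64.1 N/mm²

ω = 2π·2890/60 = 302.6 rad/s, so T = P/ω = 3810×10³ / 302.6 = 12590 N·m.
J = πd⁴/32 = π(0.100)⁴/32 = 9.817×10^-6 m⁴.
τ_max = T·r/J = 12590 × 0.0500 / 9.817×10^-6 = 6.412×10^7 Pa.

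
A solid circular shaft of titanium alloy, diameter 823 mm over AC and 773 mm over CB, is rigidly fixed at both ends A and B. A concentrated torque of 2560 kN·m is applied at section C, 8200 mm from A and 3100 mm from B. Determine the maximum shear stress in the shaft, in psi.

2760 psi

Compatibility: T_A·a/J_AC = T_B·b/J_CB with T_A + T_B = T₀.
J_AC = 0.0450 m⁴, J_CB = 0.0351 m⁴, so T_A = T₀·(J_AC/a)/((J_AC/a)+(J_CB/b)) = 837000 N·m, T_B = 1.723e6 N·m.
τ in each portion: τ_AC = 7.65×10^6 Pa, τ_CB = 1.90×10^7 Pa; maximum is in CB.
τ_max = T_CB·r/J = 1.723e6·0.387/0.0351 = 1.900×10^7 Pa.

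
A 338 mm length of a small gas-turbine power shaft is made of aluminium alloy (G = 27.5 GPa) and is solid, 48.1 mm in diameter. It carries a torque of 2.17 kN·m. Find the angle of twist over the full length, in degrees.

J = πd⁴/32 = π(0.0481)⁴/32 = 5.255×10^-7 m⁴.
θ = T·L/(G·J) = 2170 × 0.338 / (27.5×10⁹ × 5.255×10^-7) = 0.05075 rad.

2.91°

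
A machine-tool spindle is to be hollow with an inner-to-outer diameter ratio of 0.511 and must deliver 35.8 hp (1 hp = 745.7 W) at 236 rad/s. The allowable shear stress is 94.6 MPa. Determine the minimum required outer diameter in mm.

ω = 236 rad/s, so T = P/ω = 35.8×745.7 / 236.0 = 113.1 N·m.
For a hollow shaft with d_i/d_o = 0.511: τ_max = 16T/(π d_o³ (1−k⁴)), so d_o = [16T/(π τ_allow (1−k⁴))]^(1/3) = [16·113.1/(π·9.46×10^7·0.9318)]^(1/3) = 0.01870 m.

18.7 mm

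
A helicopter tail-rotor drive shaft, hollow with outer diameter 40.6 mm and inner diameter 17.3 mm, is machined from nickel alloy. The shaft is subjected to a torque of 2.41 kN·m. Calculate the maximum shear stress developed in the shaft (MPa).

J = π(d_o⁴ − d_i⁴)/32 = π(0.0406⁴ − 0.0173⁴)/32 = 2.580×10^-7 m⁴.
τ_max = T·r/J = 2410 × 0.0203 / 2.580×10^-7 = 1.897×10^8 Pa.

190 MPa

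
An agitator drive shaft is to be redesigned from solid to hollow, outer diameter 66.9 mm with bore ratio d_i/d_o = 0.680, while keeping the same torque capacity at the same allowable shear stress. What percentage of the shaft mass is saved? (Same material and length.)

36.9 %

Equal τ_max and T ⇒ the solid shaft needs d_s³ = d_o³(1−k⁴), so d_s = 66.9·(1−0.680⁴)^(1/3) = 61.74 mm.
Area ratio A_h/A_s = d_o²(1−k²)/d_s² = (1−k²)/(1−k⁴)^(2/3) = 0.6311.
Mass saving = 1 − 0.6311 = 36.9 %.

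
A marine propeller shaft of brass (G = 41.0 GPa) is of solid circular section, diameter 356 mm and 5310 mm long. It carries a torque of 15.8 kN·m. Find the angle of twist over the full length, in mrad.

1.30 mrad

J = πd⁴/32 = π(0.356)⁴/32 = 1.577×10^-3 m⁴.
θ = T·L/(G·J) = 15800 × 5.31 / (41.0×10⁹ × 1.577×10^-3) = 1.298×10^-3 rad.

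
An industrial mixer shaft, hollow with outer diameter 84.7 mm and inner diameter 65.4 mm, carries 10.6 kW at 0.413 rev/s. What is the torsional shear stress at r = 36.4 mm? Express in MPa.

45.7 MPa

ω = 2π·0.413 = 2.595 rad/s, so T = P/ω = 10.6×10³ / 2.595 = 4085 N·m.
J = π(d_o⁴ − d_i⁴)/32 = π(0.0847⁴ − 0.0654⁴)/32 = 3.257×10^-6 m⁴.
Shear stress varies linearly with radius: τ = T·r/J = 4085 × 0.0364 / 3.257×10^-6 = 4.565×10^7 Pa.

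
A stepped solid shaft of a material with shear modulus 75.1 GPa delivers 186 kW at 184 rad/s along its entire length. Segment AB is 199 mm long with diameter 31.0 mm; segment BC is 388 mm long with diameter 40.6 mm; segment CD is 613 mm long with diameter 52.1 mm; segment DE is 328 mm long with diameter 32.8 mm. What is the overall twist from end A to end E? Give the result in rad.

ω = 184 rad/s, so T = P/ω = 186×10³ / 184.0 = 1011 N·m.
J_AB = π(0.0310)⁴/32 = 9.07×10^-8 m⁴; J_BC = π(0.0406)⁴/32 = 2.67×10^-7 m⁴; J_CD = π(0.0521)⁴/32 = 7.23×10^-7 m⁴; J_DE = π(0.0328)⁴/32 = 1.14×10^-7 m⁴.
θ = (T/G)·Σ L_i/J_i = (1011/75.1×10⁹)·(0.199/9.07×10^-8 + 0.388/2.67×10^-7 + 0.613/7.23×10^-7 + 0.328/1.14×10^-7) = 0.09938 rad.

0.0994 rad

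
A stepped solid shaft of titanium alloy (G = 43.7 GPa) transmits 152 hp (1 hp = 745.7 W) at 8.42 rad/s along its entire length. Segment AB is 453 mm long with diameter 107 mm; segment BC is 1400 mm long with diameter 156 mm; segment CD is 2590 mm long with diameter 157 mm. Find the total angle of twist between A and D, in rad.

ω = 8.42 rad/s, so T = P/ω = 152×745.7 / 8.420 = 13460 N·m.
J_AB = π(0.107)⁴/32 = 1.29×10^-5 m⁴; J_BC = π(0.156)⁴/32 = 5.81×10^-5 m⁴; J_CD = π(0.157)⁴/32 = 5.96×10^-5 m⁴.
θ = (T/G)·Σ L_i/J_i = (13460/43.7×10⁹)·(0.453/1.29×10^-5 + 1.40/5.81×10^-5 + 2.59/5.96×10^-5) = 0.03164 rad.

0.0316 rad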